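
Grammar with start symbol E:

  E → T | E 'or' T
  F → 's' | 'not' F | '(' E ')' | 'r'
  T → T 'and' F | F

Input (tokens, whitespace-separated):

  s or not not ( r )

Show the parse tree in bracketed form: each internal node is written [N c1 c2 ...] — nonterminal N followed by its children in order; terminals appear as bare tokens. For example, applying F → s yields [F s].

[E [E [T [F s]]] or [T [F not [F not [F ( [E [T [F r]]] )]]]]]

E
E or T
T or T
F or T
s or T
s or F
s or not F
s or not not F
s or not not ( E )
s or not not ( T )
s or not not ( F )
s or not not ( r )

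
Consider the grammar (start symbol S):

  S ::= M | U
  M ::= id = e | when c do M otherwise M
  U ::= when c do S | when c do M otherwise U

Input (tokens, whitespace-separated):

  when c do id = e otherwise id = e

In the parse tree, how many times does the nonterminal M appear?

[S [M when c do [M id = e] otherwise [M id = e]]]

3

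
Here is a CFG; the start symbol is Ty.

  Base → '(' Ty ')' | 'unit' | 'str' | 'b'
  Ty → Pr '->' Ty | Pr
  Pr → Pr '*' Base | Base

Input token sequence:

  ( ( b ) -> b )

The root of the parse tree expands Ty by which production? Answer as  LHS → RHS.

[Ty [Pr [Base ( [Ty [Pr [Base ( [Ty [Pr [Base b]]] )]] -> [Ty [Pr [Base b]]]] )]]]

Ty → Pr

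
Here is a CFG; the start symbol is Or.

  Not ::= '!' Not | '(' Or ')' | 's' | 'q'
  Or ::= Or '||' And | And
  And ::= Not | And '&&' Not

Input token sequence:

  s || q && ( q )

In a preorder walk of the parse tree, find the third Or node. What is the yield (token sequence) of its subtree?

q

[Or [Or [And [Not s]]] || [And [And [Not q]] && [Not ( [Or [And [Not q]]] )]]]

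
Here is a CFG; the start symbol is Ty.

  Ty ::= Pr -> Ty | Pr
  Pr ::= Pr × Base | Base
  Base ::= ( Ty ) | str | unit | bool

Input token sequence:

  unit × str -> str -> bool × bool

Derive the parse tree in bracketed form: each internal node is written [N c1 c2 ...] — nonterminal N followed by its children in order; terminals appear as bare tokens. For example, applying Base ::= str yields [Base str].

Ty
Pr -> Ty
Pr × Base -> Ty
Base × Base -> Ty
unit × Base -> Ty
unit × str -> Ty
unit × str -> Pr -> Ty
unit × str -> Base -> Ty
unit × str -> str -> Ty
unit × str -> str -> Pr
unit × str -> str -> Pr × Base
unit × str -> str -> Base × Base
unit × str -> str -> bool × Base
unit × str -> str -> bool × bool

[Ty [Pr [Pr [Base unit]] × [Base str]] -> [Ty [Pr [Base str]] -> [Ty [Pr [Pr [Base bool]] × [Base bool]]]]]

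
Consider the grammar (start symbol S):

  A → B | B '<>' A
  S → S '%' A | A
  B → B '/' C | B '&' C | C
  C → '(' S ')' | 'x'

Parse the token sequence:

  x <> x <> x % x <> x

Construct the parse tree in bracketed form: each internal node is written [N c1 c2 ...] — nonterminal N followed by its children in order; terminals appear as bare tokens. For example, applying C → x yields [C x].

S
S % A
A % A
B <> A % A
C <> A % A
x <> A % A
x <> B <> A % A
x <> C <> A % A
x <> x <> A % A
x <> x <> B % A
x <> x <> C % A
x <> x <> x % A
x <> x <> x % B <> A
x <> x <> x % C <> A
x <> x <> x % x <> A
x <> x <> x % x <> B
x <> x <> x % x <> C
x <> x <> x % x <> x

[S [S [A [B [C x]] <> [A [B [C x]] <> [A [B [C x]]]]]] % [A [B [C x]] <> [A [B [C x]]]]]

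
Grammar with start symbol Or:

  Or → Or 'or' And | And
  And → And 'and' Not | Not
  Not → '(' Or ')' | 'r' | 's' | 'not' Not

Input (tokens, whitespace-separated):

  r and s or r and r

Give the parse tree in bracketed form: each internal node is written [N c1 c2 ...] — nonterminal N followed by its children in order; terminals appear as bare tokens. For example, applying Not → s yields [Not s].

[Or [Or [And [And [Not r]] and [Not s]]] or [And [And [Not r]] and [Not r]]]

Or
Or or And
And or And
And and Not or And
Not and Not or And
r and Not or And
r and s or And
r and s or And and Not
r and s or Not and Not
r and s or r and Not
r and s or r and r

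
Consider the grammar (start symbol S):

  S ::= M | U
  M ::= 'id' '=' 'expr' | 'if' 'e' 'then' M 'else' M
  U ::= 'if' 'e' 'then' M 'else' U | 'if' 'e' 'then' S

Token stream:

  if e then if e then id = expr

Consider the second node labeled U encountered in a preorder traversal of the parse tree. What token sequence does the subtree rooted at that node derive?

[S [U if e then [S [U if e then [S [M id = expr]]]]]]

if e then id = expr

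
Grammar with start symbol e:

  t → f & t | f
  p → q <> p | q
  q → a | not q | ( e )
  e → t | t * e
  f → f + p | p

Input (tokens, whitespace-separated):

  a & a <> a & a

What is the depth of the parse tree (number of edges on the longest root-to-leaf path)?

[e [t [f [p [q a]]] & [t [f [p [q a] <> [p [q a]]]] & [t [f [p [q a]]]]]]]

7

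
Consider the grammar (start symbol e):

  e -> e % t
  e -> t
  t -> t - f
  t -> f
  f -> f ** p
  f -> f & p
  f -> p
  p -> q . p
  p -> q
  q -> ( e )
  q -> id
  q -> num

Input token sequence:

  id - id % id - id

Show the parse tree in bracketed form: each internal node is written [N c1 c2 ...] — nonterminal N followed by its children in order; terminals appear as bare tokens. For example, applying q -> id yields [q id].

[e [e [t [t [f [p [q id]]]] - [f [p [q id]]]]] % [t [t [f [p [q id]]]] - [f [p [q id]]]]]

e
e % t
t % t
t - f % t
f - f % t
p - f % t
q - f % t
id - f % t
id - p % t
id - q % t
id - id % t
id - id % t - f
id - id % f - f
id - id % p - f
id - id % q - f
id - id % id - f
id - id % id - p
id - id % id - q
id - id % id - id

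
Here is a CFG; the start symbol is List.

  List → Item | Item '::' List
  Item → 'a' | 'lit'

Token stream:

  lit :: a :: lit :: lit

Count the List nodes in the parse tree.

[List [Item lit] :: [List [Item a] :: [List [Item lit] :: [List [Item lit]]]]]

4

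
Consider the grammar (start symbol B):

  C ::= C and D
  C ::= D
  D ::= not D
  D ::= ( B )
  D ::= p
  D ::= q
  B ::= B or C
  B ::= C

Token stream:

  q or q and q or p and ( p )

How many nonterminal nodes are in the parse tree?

[B [B [B [C [D q]]] or [C [C [D q]] and [D q]]] or [C [C [D p]] and [D ( [B [C [D p]]] )]]]

16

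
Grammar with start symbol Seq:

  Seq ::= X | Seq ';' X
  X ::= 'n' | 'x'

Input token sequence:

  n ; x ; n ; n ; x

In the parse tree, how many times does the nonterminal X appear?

5

[Seq [Seq [Seq [Seq [Seq [X n]] ; [X x]] ; [X n]] ; [X n]] ; [X x]]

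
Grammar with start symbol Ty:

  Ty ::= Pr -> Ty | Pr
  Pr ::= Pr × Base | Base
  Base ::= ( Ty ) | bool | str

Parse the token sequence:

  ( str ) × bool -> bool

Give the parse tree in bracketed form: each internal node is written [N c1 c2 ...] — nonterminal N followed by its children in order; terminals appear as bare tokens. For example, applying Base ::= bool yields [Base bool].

Ty
Pr -> Ty
Pr × Base -> Ty
Base × Base -> Ty
( Ty ) × Base -> Ty
( Pr ) × Base -> Ty
( Base ) × Base -> Ty
( str ) × Base -> Ty
( str ) × bool -> Ty
( str ) × bool -> Pr
( str ) × bool -> Base
( str ) × bool -> bool

[Ty [Pr [Pr [Base ( [Ty [Pr [Base str]]] )]] × [Base bool]] -> [Ty [Pr [Base bool]]]]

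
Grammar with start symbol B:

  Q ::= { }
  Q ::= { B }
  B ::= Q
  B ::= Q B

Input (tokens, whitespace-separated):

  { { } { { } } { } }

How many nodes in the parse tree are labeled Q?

[B [Q { [B [Q { }] [B [Q { [B [Q { }]] }] [B [Q { }]]]] }]]

5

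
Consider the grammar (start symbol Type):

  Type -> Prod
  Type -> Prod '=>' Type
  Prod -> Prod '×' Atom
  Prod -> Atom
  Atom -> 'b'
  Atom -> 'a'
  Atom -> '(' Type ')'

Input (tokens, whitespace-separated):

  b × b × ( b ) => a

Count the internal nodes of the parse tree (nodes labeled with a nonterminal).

13

[Type [Prod [Prod [Prod [Atom b]] × [Atom b]] × [Atom ( [Type [Prod [Atom b]]] )]] => [Type [Prod [Atom a]]]]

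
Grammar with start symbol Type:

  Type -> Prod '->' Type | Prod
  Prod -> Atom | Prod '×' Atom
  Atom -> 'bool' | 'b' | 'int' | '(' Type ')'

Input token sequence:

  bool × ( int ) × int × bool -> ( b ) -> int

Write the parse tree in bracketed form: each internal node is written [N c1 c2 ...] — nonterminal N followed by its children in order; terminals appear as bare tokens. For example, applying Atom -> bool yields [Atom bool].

Type
Prod -> Type
Prod × Atom -> Type
Prod × Atom × Atom -> Type
Prod × Atom × Atom × Atom -> Type
Atom × Atom × Atom × Atom -> Type
bool × Atom × Atom × Atom -> Type
bool × ( Type ) × Atom × Atom -> Type
bool × ( Prod ) × Atom × Atom -> Type
bool × ( Atom ) × Atom × Atom -> Type
bool × ( int ) × Atom × Atom -> Type
bool × ( int ) × int × Atom -> Type
bool × ( int ) × int × bool -> Type
bool × ( int ) × int × bool -> Prod -> Type
bool × ( int ) × int × bool -> Atom -> Type
bool × ( int ) × int × bool -> ( Type ) -> Type
bool × ( int ) × int × bool -> ( Prod ) -> Type
bool × ( int ) × int × bool -> ( Atom ) -> Type
bool × ( int ) × int × bool -> ( b ) -> Type
bool × ( int ) × int × bool -> ( b ) -> Prod
bool × ( int ) × int × bool -> ( b ) -> Atom
bool × ( int ) × int × bool -> ( b ) -> int

[Type [Prod [Prod [Prod [Prod [Atom bool]] × [Atom ( [Type [Prod [Atom int]]] )]] × [Atom int]] × [Atom bool]] -> [Type [Prod [Atom ( [Type [Prod [Atom b]]] )]] -> [Type [Prod [Atom int]]]]]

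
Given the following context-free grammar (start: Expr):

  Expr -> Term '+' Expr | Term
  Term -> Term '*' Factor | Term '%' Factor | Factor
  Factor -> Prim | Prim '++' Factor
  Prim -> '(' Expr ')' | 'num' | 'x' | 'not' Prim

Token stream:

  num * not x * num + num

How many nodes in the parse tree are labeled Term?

[Expr [Term [Term [Term [Factor [Prim num]]] * [Factor [Prim not [Prim x]]]] * [Factor [Prim num]]] + [Expr [Term [Factor [Prim num]]]]]

4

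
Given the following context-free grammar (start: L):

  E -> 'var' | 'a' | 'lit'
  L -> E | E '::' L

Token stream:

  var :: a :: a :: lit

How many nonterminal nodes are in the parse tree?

8

[L [E var] :: [L [E a] :: [L [E a] :: [L [E lit]]]]]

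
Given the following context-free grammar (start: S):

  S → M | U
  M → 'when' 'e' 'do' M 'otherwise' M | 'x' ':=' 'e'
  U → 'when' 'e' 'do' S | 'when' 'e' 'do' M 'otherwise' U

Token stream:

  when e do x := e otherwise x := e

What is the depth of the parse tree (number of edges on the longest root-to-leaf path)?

[S [M when e do [M x := e] otherwise [M x := e]]]

3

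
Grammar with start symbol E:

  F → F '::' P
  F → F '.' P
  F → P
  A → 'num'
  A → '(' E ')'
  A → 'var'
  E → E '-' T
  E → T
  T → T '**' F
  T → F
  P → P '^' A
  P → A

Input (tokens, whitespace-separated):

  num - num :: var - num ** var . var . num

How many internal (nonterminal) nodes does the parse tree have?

28

[E [E [E [T [F [P [A num]]]]] - [T [F [F [P [A num]]] :: [P [A var]]]]] - [T [T [F [P [A num]]]] ** [F [F [F [P [A var]]] . [P [A var]]] . [P [A num]]]]]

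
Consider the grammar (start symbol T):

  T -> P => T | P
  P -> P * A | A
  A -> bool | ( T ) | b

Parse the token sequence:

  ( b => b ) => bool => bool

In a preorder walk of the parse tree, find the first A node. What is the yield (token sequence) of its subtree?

( b => b )

[T [P [A ( [T [P [A b]] => [T [P [A b]]]] )]] => [T [P [A bool]] => [T [P [A bool]]]]]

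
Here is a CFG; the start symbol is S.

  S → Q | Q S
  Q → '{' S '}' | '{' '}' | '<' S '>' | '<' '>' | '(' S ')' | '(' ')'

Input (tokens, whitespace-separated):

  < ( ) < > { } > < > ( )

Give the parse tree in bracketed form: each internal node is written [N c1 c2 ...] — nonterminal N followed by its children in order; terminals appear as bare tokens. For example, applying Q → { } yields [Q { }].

S
Q S
< S > S
< Q S > S
< ( ) S > S
< ( ) Q S > S
< ( ) < > S > S
< ( ) < > Q > S
< ( ) < > { } > S
< ( ) < > { } > Q S
< ( ) < > { } > < > S
< ( ) < > { } > < > Q
< ( ) < > { } > < > ( )

[S [Q < [S [Q ( )] [S [Q < >] [S [Q { }]]]] >] [S [Q < >] [S [Q ( )]]]]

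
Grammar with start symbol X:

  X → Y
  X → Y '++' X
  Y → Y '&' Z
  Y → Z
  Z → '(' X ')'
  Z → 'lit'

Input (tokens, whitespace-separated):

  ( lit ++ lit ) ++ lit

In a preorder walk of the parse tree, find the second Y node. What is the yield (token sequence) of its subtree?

[X [Y [Z ( [X [Y [Z lit]] ++ [X [Y [Z lit]]]] )]] ++ [X [Y [Z lit]]]]

lit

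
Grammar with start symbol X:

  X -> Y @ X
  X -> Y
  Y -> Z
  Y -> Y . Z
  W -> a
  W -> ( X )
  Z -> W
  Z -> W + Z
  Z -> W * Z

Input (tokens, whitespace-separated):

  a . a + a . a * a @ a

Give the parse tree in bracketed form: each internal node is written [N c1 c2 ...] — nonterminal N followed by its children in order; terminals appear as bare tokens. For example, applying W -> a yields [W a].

X
Y @ X
Y . Z @ X
Y . Z . Z @ X
Z . Z . Z @ X
W . Z . Z @ X
a . Z . Z @ X
a . W + Z . Z @ X
a . a + Z . Z @ X
a . a + W . Z @ X
a . a + a . Z @ X
a . a + a . W * Z @ X
a . a + a . a * Z @ X
a . a + a . a * W @ X
a . a + a . a * a @ X
a . a + a . a * a @ Y
a . a + a . a * a @ Z
a . a + a . a * a @ W
a . a + a . a * a @ a

[X [Y [Y [Y [Z [W a]]] . [Z [W a] + [Z [W a]]]] . [Z [W a] * [Z [W a]]]] @ [X [Y [Z [W a]]]]]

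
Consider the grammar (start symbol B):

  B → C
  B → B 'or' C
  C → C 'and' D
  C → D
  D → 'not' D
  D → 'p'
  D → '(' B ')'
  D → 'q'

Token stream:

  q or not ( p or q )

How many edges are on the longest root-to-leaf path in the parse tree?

[B [B [C [D q]]] or [C [D not [D ( [B [B [C [D p]]] or [C [D q]]] )]]]]

8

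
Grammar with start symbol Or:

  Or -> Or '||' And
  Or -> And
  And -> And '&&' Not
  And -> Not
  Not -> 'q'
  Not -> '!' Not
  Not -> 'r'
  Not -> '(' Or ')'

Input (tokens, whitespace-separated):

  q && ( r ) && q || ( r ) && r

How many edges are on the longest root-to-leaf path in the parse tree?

8

[Or [Or [And [And [And [Not q]] && [Not ( [Or [And [Not r]]] )]] && [Not q]]] || [And [And [Not ( [Or [And [Not r]]] )]] && [Not r]]]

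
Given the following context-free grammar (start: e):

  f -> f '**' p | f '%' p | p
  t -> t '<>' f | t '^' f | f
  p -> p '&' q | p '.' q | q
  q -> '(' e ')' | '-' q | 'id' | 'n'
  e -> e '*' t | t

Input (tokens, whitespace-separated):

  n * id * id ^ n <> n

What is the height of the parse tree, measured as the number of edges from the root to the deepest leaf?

7

[e [e [e [t [f [p [q n]]]]] * [t [f [p [q id]]]]] * [t [t [t [f [p [q id]]]] ^ [f [p [q n]]]] <> [f [p [q n]]]]]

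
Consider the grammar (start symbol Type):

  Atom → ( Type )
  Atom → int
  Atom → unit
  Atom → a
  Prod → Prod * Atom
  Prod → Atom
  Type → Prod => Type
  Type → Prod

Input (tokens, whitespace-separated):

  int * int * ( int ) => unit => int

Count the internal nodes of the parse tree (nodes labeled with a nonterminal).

16

[Type [Prod [Prod [Prod [Atom int]] * [Atom int]] * [Atom ( [Type [Prod [Atom int]]] )]] => [Type [Prod [Atom unit]] => [Type [Prod [Atom int]]]]]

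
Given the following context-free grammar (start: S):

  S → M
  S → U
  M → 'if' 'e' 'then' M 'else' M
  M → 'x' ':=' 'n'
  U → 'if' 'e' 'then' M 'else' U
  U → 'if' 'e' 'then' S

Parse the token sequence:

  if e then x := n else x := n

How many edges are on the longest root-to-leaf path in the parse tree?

3

[S [M if e then [M x := n] else [M x := n]]]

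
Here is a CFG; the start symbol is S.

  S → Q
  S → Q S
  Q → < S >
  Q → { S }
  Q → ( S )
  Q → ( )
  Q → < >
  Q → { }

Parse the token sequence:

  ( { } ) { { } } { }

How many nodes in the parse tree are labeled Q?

5

[S [Q ( [S [Q { }]] )] [S [Q { [S [Q { }]] }] [S [Q { }]]]]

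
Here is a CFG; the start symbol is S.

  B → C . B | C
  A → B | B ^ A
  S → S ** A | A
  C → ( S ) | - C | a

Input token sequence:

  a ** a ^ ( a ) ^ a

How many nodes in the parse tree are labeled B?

5

[S [S [A [B [C a]]]] ** [A [B [C a]] ^ [A [B [C ( [S [A [B [C a]]]] )]] ^ [A [B [C a]]]]]]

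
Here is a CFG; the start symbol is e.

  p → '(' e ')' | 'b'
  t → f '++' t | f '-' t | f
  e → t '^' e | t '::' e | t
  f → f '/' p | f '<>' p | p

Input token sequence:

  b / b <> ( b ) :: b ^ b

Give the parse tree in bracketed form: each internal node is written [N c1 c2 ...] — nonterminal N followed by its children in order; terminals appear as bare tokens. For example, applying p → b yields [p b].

[e [t [f [f [f [p b]] / [p b]] <> [p ( [e [t [f [p b]]]] )]]] :: [e [t [f [p b]]] ^ [e [t [f [p b]]]]]]

e
t :: e
f :: e
f <> p :: e
f / p <> p :: e
p / p <> p :: e
b / p <> p :: e
b / b <> p :: e
b / b <> ( e ) :: e
b / b <> ( t ) :: e
b / b <> ( f ) :: e
b / b <> ( p ) :: e
b / b <> ( b ) :: e
b / b <> ( b ) :: t ^ e
b / b <> ( b ) :: f ^ e
b / b <> ( b ) :: p ^ e
b / b <> ( b ) :: b ^ e
b / b <> ( b ) :: b ^ t
b / b <> ( b ) :: b ^ f
b / b <> ( b ) :: b ^ p
b / b <> ( b ) :: b ^ b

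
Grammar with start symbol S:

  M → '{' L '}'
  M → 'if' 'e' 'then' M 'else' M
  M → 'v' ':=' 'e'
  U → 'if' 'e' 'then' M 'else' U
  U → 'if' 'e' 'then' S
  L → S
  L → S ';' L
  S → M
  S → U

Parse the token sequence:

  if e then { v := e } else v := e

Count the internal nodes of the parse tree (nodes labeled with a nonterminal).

7

[S [M if e then [M { [L [S [M v := e]]] }] else [M v := e]]]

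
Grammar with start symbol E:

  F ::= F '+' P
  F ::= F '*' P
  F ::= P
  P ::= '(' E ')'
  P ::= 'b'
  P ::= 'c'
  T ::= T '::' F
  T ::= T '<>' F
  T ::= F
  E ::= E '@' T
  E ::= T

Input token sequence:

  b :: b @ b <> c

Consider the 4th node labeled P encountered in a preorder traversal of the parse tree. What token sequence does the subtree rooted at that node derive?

c

[E [E [T [T [F [P b]]] :: [F [P b]]]] @ [T [T [F [P b]]] <> [F [P c]]]]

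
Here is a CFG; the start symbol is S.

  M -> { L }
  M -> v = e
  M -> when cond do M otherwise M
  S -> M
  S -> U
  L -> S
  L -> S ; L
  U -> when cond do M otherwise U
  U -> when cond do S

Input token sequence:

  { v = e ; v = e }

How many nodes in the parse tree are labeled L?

2

[S [M { [L [S [M v = e]] ; [L [S [M v = e]]]] }]]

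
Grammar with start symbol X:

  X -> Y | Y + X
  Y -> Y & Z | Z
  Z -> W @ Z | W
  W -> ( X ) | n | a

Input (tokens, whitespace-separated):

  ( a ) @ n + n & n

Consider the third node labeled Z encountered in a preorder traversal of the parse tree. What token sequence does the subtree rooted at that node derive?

[X [Y [Z [W ( [X [Y [Z [W a]]]] )] @ [Z [W n]]]] + [X [Y [Y [Z [W n]]] & [Z [W n]]]]]

n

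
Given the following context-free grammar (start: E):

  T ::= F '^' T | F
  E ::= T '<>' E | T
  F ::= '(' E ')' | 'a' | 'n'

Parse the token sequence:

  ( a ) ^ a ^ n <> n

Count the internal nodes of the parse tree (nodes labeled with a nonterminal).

13

[E [T [F ( [E [T [F a]]] )] ^ [T [F a] ^ [T [F n]]]] <> [E [T [F n]]]]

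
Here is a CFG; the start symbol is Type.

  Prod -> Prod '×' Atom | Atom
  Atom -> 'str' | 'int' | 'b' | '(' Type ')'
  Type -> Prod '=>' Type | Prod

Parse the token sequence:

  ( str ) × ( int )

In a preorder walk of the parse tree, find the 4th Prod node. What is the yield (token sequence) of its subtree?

int

[Type [Prod [Prod [Atom ( [Type [Prod [Atom str]]] )]] × [Atom ( [Type [Prod [Atom int]]] )]]]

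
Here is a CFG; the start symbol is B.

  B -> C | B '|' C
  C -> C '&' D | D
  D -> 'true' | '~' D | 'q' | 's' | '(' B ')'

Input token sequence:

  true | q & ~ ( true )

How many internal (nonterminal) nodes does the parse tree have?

[B [B [C [D true]]] | [C [C [D q]] & [D ~ [D ( [B [C [D true]]] )]]]]

12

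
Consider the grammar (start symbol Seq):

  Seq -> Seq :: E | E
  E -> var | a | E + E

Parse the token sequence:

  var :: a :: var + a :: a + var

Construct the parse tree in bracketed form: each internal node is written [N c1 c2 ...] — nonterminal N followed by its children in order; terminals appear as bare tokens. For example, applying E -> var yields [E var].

Seq
Seq :: E
Seq :: E :: E
Seq :: E :: E :: E
E :: E :: E :: E
var :: E :: E :: E
var :: a :: E :: E
var :: a :: E + E :: E
var :: a :: var + E :: E
var :: a :: var + a :: E
var :: a :: var + a :: E + E
var :: a :: var + a :: a + E
var :: a :: var + a :: a + var

[Seq [Seq [Seq [Seq [E var]] :: [E a]] :: [E [E var] + [E a]]] :: [E [E a] + [E var]]]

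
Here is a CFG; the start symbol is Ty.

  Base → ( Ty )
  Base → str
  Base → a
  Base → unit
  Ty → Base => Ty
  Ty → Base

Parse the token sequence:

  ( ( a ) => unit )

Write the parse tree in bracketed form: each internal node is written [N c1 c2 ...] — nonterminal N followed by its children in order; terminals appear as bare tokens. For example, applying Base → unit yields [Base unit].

Ty
Base
( Ty )
( Base => Ty )
( ( Ty ) => Ty )
( ( Base ) => Ty )
( ( a ) => Ty )
( ( a ) => Base )
( ( a ) => unit )

[Ty [Base ( [Ty [Base ( [Ty [Base a]] )] => [Ty [Base unit]]] )]]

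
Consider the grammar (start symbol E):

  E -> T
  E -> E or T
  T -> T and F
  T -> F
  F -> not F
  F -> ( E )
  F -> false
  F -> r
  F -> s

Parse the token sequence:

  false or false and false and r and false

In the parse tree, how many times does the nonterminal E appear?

2

[E [E [T [F false]]] or [T [T [T [T [F false]] and [F false]] and [F r]] and [F false]]]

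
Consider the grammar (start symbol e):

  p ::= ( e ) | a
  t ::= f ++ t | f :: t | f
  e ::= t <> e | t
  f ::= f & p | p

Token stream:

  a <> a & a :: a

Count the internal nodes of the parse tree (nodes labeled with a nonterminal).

13

[e [t [f [p a]]] <> [e [t [f [f [p a]] & [p a]] :: [t [f [p a]]]]]]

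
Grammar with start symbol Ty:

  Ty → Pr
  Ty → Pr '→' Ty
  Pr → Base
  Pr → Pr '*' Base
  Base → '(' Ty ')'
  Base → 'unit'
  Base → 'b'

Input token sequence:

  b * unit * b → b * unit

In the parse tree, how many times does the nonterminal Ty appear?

[Ty [Pr [Pr [Pr [Base b]] * [Base unit]] * [Base b]] → [Ty [Pr [Pr [Base b]] * [Base unit]]]]

2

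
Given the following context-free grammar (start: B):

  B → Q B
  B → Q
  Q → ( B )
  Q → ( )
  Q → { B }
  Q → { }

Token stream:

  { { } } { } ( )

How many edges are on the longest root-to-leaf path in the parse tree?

[B [Q { [B [Q { }]] }] [B [Q { }] [B [Q ( )]]]]

4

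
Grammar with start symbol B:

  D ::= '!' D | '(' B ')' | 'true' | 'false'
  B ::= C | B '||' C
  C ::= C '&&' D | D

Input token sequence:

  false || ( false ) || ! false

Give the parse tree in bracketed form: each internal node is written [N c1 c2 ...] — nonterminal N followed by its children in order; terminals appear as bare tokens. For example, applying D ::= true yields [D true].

B
B || C
B || C || C
C || C || C
D || C || C
false || C || C
false || D || C
false || ( B ) || C
false || ( C ) || C
false || ( D ) || C
false || ( false ) || C
false || ( false ) || D
false || ( false ) || ! D
false || ( false ) || ! false

[B [B [B [C [D false]]] || [C [D ( [B [C [D false]]] )]]] || [C [D ! [D false]]]]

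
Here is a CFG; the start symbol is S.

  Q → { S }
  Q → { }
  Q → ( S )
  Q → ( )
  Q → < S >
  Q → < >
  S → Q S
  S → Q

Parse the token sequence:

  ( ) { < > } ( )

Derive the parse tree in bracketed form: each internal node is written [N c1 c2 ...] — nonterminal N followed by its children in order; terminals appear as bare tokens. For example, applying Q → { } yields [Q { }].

S
Q S
( ) S
( ) Q S
( ) { S } S
( ) { Q } S
( ) { < > } S
( ) { < > } Q
( ) { < > } ( )

[S [Q ( )] [S [Q { [S [Q < >]] }] [S [Q ( )]]]]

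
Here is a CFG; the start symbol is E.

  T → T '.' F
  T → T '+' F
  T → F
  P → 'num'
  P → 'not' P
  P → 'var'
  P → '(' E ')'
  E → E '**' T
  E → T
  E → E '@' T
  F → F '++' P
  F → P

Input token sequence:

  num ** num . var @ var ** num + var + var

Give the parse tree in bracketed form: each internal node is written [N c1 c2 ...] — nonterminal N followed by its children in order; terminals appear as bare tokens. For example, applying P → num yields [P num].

[E [E [E [E [T [F [P num]]]] ** [T [T [F [P num]]] . [F [P var]]]] @ [T [F [P var]]]] ** [T [T [T [F [P num]]] + [F [P var]]] + [F [P var]]]]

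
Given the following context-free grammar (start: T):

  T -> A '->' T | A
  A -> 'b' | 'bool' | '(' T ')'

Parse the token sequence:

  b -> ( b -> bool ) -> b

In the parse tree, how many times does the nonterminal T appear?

[T [A b] -> [T [A ( [T [A b] -> [T [A bool]]] )] -> [T [A b]]]]

5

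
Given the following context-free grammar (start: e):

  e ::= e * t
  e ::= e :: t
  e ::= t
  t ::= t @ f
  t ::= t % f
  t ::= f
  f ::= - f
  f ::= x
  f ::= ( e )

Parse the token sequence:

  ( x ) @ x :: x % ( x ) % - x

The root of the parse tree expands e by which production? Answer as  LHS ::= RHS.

[e [e [t [t [f ( [e [t [f x]]] )]] @ [f x]]] :: [t [t [t [f x]] % [f ( [e [t [f x]]] )]] % [f - [f x]]]]

e ::= e :: t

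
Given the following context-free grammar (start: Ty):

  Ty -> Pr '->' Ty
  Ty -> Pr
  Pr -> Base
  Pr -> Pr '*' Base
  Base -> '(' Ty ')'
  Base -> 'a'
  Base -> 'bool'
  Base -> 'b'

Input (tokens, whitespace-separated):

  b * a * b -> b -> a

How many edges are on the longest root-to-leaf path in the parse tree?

5

[Ty [Pr [Pr [Pr [Base b]] * [Base a]] * [Base b]] -> [Ty [Pr [Base b]] -> [Ty [Pr [Base a]]]]]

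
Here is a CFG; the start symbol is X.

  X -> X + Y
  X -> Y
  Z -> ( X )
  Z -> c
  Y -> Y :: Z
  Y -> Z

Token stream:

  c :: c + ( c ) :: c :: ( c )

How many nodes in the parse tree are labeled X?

[X [X [Y [Y [Z c]] :: [Z c]]] + [Y [Y [Y [Z ( [X [Y [Z c]]] )]] :: [Z c]] :: [Z ( [X [Y [Z c]]] )]]]

4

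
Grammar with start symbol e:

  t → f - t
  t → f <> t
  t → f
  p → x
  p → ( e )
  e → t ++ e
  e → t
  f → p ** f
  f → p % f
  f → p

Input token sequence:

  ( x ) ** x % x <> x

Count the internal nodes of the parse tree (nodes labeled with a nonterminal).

15

[e [t [f [p ( [e [t [f [p x]]]] )] ** [f [p x] % [f [p x]]]] <> [t [f [p x]]]]]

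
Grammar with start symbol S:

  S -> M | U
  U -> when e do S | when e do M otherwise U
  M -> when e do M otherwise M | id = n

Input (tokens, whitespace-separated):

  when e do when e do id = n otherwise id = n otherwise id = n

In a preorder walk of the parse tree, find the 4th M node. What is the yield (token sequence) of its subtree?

[S [M when e do [M when e do [M id = n] otherwise [M id = n]] otherwise [M id = n]]]

id = n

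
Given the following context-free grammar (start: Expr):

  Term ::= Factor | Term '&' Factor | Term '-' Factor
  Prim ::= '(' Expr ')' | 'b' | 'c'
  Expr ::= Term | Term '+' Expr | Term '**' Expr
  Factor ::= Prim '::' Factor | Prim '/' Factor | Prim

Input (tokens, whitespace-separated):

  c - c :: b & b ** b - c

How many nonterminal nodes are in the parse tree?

19

[Expr [Term [Term [Term [Factor [Prim c]]] - [Factor [Prim c] :: [Factor [Prim b]]]] & [Factor [Prim b]]] ** [Expr [Term [Term [Factor [Prim b]]] - [Factor [Prim c]]]]]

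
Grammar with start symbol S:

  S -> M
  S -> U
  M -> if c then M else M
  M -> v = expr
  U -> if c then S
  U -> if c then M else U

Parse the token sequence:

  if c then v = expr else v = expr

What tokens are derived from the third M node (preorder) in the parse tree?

v = expr

[S [M if c then [M v = expr] else [M v = expr]]]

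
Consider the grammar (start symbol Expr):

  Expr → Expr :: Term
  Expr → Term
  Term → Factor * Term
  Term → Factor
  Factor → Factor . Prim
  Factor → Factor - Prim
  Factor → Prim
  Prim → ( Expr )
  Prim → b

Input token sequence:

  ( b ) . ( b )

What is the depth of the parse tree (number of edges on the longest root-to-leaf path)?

9

[Expr [Term [Factor [Factor [Prim ( [Expr [Term [Factor [Prim b]]]] )]] . [Prim ( [Expr [Term [Factor [Prim b]]]] )]]]]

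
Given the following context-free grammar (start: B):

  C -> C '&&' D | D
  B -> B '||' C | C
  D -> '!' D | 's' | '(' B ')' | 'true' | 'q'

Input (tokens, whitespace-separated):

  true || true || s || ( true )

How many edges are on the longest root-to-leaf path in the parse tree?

[B [B [B [B [C [D true]]] || [C [D true]]] || [C [D s]]] || [C [D ( [B [C [D true]]] )]]]

6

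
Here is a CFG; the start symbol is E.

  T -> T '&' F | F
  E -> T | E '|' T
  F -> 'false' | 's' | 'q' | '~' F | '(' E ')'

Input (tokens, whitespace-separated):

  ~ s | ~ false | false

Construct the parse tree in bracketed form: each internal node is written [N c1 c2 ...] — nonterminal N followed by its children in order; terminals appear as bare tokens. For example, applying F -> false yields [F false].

[E [E [E [T [F ~ [F s]]]] | [T [F ~ [F false]]]] | [T [F false]]]

E
E | T
E | T | T
T | T | T
F | T | T
~ F | T | T
~ s | T | T
~ s | F | T
~ s | ~ F | T
~ s | ~ false | T
~ s | ~ false | F
~ s | ~ false | false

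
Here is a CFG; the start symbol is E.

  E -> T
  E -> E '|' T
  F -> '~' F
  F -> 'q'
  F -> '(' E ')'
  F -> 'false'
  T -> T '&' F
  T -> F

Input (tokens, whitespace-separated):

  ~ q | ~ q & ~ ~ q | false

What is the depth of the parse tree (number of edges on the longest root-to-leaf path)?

[E [E [E [T [F ~ [F q]]]] | [T [T [F ~ [F q]]] & [F ~ [F ~ [F q]]]]] | [T [F false]]]

6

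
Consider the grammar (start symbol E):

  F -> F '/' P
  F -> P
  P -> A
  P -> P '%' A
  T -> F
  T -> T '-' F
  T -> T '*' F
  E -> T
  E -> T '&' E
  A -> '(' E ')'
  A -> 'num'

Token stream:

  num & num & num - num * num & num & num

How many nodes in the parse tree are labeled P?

7

[E [T [F [P [A num]]]] & [E [T [F [P [A num]]]] & [E [T [T [T [F [P [A num]]]] - [F [P [A num]]]] * [F [P [A num]]]] & [E [T [F [P [A num]]]] & [E [T [F [P [A num]]]]]]]]]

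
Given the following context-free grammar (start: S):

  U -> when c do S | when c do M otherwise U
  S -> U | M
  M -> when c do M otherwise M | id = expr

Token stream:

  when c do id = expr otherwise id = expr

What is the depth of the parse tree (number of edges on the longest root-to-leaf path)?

[S [M when c do [M id = expr] otherwise [M id = expr]]]

3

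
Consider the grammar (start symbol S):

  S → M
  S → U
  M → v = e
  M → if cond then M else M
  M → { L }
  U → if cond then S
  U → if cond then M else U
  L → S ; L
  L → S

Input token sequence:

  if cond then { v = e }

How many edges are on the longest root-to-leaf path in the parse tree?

[S [U if cond then [S [M { [L [S [M v = e]]] }]]]]

7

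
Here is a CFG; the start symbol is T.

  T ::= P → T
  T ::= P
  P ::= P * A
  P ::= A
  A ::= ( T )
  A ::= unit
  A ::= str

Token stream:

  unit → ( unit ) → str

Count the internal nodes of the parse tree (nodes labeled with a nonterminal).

[T [P [A unit]] → [T [P [A ( [T [P [A unit]]] )]] → [T [P [A str]]]]]

12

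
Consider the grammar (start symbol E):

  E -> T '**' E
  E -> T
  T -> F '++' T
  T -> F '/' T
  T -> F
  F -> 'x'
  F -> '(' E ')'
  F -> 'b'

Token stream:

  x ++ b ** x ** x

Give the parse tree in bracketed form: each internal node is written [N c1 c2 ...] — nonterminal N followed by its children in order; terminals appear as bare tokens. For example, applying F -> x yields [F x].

E
T ** E
F ++ T ** E
x ++ T ** E
x ++ F ** E
x ++ b ** E
x ++ b ** T ** E
x ++ b ** F ** E
x ++ b ** x ** E
x ++ b ** x ** T
x ++ b ** x ** F
x ++ b ** x ** x

[E [T [F x] ++ [T [F b]]] ** [E [T [F x]] ** [E [T [F x]]]]]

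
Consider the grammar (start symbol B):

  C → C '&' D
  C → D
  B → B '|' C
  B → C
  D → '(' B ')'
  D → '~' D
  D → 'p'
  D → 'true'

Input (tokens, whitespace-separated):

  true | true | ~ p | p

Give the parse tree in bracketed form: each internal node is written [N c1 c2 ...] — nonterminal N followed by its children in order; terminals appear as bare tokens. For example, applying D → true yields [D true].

[B [B [B [B [C [D true]]] | [C [D true]]] | [C [D ~ [D p]]]] | [C [D p]]]

B
B | C
B | C | C
B | C | C | C
C | C | C | C
D | C | C | C
true | C | C | C
true | D | C | C
true | true | C | C
true | true | D | C
true | true | ~ D | C
true | true | ~ p | C
true | true | ~ p | D
true | true | ~ p | p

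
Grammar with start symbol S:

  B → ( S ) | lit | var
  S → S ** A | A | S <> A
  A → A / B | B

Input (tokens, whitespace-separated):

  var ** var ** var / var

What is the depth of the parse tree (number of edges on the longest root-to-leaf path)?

5

[S [S [S [A [B var]]] ** [A [B var]]] ** [A [A [B var]] / [B var]]]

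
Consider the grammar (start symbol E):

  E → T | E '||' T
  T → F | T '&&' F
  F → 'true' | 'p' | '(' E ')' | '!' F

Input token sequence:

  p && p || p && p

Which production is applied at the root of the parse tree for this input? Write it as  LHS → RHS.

[E [E [T [T [F p]] && [F p]]] || [T [T [F p]] && [F p]]]

E → E '||' T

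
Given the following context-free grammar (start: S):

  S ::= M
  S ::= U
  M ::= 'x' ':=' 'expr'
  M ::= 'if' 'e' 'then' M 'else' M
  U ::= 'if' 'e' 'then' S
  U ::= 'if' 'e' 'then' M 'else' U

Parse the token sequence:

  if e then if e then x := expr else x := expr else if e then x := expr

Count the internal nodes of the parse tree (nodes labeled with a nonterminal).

8

[S [U if e then [M if e then [M x := expr] else [M x := expr]] else [U if e then [S [M x := expr]]]]]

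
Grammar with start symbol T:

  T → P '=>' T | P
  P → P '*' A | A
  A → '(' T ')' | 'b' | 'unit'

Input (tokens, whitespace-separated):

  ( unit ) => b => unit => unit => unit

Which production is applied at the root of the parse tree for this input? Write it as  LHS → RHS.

[T [P [A ( [T [P [A unit]]] )]] => [T [P [A b]] => [T [P [A unit]] => [T [P [A unit]] => [T [P [A unit]]]]]]]

T → P '=>' T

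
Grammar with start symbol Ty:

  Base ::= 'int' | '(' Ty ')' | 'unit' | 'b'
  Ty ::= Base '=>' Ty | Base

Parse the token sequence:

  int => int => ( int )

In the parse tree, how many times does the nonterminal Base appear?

[Ty [Base int] => [Ty [Base int] => [Ty [Base ( [Ty [Base int]] )]]]]

4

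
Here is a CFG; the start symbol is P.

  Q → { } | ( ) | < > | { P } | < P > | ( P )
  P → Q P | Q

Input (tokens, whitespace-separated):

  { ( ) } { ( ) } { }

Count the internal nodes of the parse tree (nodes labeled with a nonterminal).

10

[P [Q { [P [Q ( )]] }] [P [Q { [P [Q ( )]] }] [P [Q { }]]]]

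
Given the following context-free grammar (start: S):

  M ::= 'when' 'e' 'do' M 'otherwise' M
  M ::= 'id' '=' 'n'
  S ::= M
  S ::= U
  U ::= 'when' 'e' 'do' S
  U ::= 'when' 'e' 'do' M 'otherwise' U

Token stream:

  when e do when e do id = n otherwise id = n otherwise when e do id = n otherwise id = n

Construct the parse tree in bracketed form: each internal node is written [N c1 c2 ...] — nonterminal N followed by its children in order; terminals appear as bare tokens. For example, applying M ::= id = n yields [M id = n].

[S [M when e do [M when e do [M id = n] otherwise [M id = n]] otherwise [M when e do [M id = n] otherwise [M id = n]]]]

S
M
when e do M otherwise M
when e do when e do M otherwise M otherwise M
when e do when e do id = n otherwise M otherwise M
when e do when e do id = n otherwise id = n otherwise M
when e do when e do id = n otherwise id = n otherwise when e do M otherwise M
when e do when e do id = n otherwise id = n otherwise when e do id = n otherwise M
when e do when e do id = n otherwise id = n otherwise when e do id = n otherwise id = n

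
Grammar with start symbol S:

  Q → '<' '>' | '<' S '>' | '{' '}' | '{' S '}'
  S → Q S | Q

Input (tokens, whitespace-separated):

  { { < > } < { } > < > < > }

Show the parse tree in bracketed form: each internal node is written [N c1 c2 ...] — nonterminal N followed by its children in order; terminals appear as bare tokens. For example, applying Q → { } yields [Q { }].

[S [Q { [S [Q { [S [Q < >]] }] [S [Q < [S [Q { }]] >] [S [Q < >] [S [Q < >]]]]] }]]

S
Q
{ S }
{ Q S }
{ { S } S }
{ { Q } S }
{ { < > } S }
{ { < > } Q S }
{ { < > } < S > S }
{ { < > } < Q > S }
{ { < > } < { } > S }
{ { < > } < { } > Q S }
{ { < > } < { } > < > S }
{ { < > } < { } > < > Q }
{ { < > } < { } > < > < > }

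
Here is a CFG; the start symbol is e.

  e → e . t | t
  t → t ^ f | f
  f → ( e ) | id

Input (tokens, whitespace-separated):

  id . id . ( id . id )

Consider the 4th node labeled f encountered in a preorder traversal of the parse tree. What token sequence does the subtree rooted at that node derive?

[e [e [e [t [f id]]] . [t [f id]]] . [t [f ( [e [e [t [f id]]] . [t [f id]]] )]]]

id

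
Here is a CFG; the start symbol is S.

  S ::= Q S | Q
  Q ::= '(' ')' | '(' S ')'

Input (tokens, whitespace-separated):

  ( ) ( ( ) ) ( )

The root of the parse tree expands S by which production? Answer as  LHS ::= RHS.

S ::= Q S

[S [Q ( )] [S [Q ( [S [Q ( )]] )] [S [Q ( )]]]]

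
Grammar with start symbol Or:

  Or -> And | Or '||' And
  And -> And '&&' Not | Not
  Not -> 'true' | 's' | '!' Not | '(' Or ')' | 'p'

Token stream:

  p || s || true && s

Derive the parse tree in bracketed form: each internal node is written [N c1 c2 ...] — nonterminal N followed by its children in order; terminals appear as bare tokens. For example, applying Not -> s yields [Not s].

Or
Or || And
Or || And || And
And || And || And
Not || And || And
p || And || And
p || Not || And
p || s || And
p || s || And && Not
p || s || Not && Not
p || s || true && Not
p || s || true && s

[Or [Or [Or [And [Not p]]] || [And [Not s]]] || [And [And [Not true]] && [Not s]]]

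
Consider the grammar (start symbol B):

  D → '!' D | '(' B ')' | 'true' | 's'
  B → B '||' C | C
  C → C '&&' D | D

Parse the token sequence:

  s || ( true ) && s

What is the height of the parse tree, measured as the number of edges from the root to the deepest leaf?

7

[B [B [C [D s]]] || [C [C [D ( [B [C [D true]]] )]] && [D s]]]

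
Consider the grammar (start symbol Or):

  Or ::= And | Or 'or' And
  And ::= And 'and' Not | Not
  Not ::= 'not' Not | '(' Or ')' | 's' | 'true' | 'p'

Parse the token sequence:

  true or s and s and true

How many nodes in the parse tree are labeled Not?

[Or [Or [And [Not true]]] or [And [And [And [Not s]] and [Not s]] and [Not true]]]

4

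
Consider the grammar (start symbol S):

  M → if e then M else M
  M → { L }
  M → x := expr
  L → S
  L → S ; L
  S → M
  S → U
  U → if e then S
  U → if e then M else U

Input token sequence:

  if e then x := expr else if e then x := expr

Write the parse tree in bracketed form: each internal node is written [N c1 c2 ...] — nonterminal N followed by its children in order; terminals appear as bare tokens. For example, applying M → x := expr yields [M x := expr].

S
U
if e then M else U
if e then x := expr else U
if e then x := expr else if e then S
if e then x := expr else if e then M
if e then x := expr else if e then x := expr

[S [U if e then [M x := expr] else [U if e then [S [M x := expr]]]]]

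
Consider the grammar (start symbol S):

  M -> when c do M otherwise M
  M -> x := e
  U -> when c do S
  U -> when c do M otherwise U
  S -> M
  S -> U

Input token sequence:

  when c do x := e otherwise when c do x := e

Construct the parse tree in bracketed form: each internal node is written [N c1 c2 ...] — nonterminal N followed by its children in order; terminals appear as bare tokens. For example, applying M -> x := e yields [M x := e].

S
U
when c do M otherwise U
when c do x := e otherwise U
when c do x := e otherwise when c do S
when c do x := e otherwise when c do M
when c do x := e otherwise when c do x := e

[S [U when c do [M x := e] otherwise [U when c do [S [M x := e]]]]]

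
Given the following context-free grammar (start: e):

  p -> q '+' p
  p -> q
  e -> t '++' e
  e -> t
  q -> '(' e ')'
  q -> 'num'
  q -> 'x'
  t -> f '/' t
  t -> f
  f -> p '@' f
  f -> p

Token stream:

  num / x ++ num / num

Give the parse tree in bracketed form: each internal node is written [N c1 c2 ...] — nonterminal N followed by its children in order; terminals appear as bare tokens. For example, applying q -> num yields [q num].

e
t ++ e
f / t ++ e
p / t ++ e
q / t ++ e
num / t ++ e
num / f ++ e
num / p ++ e
num / q ++ e
num / x ++ e
num / x ++ t
num / x ++ f / t
num / x ++ p / t
num / x ++ q / t
num / x ++ num / t
num / x ++ num / f
num / x ++ num / p
num / x ++ num / q
num / x ++ num / num

[e [t [f [p [q num]]] / [t [f [p [q x]]]]] ++ [e [t [f [p [q num]]] / [t [f [p [q num]]]]]]]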